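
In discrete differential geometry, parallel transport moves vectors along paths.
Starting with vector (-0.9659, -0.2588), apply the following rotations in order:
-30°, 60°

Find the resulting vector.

Total rotation: (-30°) + 60° = 30°. Final vector: (-0.7071, -0.7071)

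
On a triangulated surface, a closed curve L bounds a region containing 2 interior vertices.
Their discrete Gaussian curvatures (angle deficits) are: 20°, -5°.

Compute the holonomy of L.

Holonomy = total enclosed curvature = 20° + (-5°) = 15°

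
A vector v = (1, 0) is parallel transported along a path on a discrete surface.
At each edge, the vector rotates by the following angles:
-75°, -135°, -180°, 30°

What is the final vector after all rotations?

Total rotation: (-75°) + (-135°) + (-180°) + 30° = -360° ≡ 0° (mod 360°). Final vector: (1, 0)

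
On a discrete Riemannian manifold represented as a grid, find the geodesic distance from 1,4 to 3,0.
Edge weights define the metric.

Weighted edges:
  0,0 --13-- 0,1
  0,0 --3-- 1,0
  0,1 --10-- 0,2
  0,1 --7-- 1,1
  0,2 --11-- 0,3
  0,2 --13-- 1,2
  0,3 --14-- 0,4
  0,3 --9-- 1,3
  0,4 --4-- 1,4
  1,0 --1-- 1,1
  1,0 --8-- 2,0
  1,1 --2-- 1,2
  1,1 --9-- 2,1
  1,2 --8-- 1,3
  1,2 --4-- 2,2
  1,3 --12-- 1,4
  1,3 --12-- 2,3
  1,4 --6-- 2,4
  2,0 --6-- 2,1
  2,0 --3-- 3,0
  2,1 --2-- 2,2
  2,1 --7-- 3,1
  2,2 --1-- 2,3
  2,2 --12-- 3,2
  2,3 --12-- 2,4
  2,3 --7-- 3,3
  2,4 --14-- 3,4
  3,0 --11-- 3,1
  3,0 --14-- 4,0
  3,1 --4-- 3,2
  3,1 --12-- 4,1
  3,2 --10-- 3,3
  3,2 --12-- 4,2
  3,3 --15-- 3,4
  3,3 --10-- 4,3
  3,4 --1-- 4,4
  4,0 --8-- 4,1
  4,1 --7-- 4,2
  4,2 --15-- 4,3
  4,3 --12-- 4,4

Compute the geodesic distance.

Shortest path: 1,4 → 2,4 → 2,3 → 2,2 → 2,1 → 2,0 → 3,0, total weight = 30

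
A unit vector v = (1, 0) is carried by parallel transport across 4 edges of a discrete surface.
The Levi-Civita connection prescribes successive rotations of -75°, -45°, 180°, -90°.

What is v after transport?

Total rotation: (-75°) + (-45°) + 180° + (-90°) = -30°. Final vector: (0.8660, -0.5000)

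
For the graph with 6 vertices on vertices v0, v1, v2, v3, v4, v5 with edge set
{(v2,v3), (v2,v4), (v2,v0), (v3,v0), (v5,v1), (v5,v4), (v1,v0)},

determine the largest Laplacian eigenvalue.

Degrees: deg(v0) = 3, deg(v1) = 2, deg(v2) = 3, deg(v3) = 2, deg(v4) = 2, deg(v5) = 2.
L = D − A with rows/columns ordered (v0, v1, v2, v3, v4, v5):
  [ 3, -1, -1, -1,  0,  0]
  [-1,  2,  0,  0,  0, -1]
  [-1,  0,  3, -1, -1,  0]
  [-1,  0, -1,  2,  0,  0]
  [ 0,  0, -1,  0,  2, -1]
  [ 0, -1,  0,  0, -1,  2]
Characteristic polynomial: det(λI − L) = λ(λ − 1)(λ² − 6λ + 7)(λ − 3)(λ − 4).
Roots: λ = 0; (λ − 1) = 0 ⇒ λ = 1; (λ² − 6λ + 7) = 0 ⇒ λ = 3 ± √2 ≈ 1.5858, 4.4142; (λ − 3) = 0 ⇒ λ = 3; (λ − 4) = 0 ⇒ λ = 4.
(Check: the roots sum (with multiplicity) to 14, matching trace L = Σdeg = 2·7 = 14.)
Laplacian eigenvalues: [0.0, 1.0, 1.5858, 3.0, 4.0, 4.4142]. Largest eigenvalue (spectral radius) = 4.4142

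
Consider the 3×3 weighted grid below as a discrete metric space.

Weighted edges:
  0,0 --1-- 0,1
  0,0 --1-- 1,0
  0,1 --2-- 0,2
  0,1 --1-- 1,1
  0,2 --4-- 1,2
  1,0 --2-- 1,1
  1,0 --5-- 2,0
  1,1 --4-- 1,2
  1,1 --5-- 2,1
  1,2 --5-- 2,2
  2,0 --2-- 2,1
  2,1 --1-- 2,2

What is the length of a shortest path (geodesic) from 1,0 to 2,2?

Shortest path: 1,0 → 1,1 → 2,1 → 2,2, total weight = 8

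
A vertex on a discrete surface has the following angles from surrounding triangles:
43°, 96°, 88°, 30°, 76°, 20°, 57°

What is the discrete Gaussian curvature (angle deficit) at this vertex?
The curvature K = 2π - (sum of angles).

Sum of angles = 410°. K = 360° - 410° = -50° = -5π/18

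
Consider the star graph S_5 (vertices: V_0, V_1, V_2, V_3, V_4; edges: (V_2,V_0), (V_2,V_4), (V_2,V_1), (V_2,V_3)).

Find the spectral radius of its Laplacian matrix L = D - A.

The star S_5 is the complete bipartite graph K_{1,4} (one hub of degree 4, 4 leaves of degree 1). The Laplacian spectrum of K_{p,q} is 0, p (multiplicity q−1), q (multiplicity p−1), p+q. With p = 1, q = 4: 0 once, 1 with multiplicity 3, and 5 once. (Check: trace L = sum of degrees = 8 = 3·1 + 5.)
Laplacian eigenvalues: [0.0, 1.0, 1.0, 1.0, 5.0]. Largest eigenvalue (spectral radius) = 5.0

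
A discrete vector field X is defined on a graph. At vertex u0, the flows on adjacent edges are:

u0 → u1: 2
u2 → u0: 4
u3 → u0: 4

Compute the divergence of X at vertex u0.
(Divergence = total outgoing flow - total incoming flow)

Divergence = sum of outgoing flows = 2 + (-4) + (-4) = -6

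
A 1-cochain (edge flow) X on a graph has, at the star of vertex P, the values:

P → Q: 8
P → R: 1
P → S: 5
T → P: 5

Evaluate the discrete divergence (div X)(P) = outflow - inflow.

Divergence = sum of outgoing flows = 8 + 1 + 5 + (-5) = 9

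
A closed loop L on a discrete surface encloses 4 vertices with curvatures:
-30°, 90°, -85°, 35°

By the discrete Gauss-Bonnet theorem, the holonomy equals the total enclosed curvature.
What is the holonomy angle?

Holonomy = total enclosed curvature = (-30°) + 90° + (-85°) + 35° = 10°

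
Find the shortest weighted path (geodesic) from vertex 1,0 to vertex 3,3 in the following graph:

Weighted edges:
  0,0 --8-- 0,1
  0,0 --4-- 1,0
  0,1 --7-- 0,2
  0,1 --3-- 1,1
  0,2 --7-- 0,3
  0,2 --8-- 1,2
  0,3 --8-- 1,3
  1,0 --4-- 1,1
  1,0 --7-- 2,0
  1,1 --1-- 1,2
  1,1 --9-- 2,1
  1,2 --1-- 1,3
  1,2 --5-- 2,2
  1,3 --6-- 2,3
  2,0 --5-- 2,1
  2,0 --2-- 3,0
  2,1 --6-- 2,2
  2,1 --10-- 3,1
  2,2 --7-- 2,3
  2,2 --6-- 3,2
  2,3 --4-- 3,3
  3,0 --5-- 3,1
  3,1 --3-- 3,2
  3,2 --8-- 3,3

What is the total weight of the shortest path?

Shortest path: 1,0 → 1,1 → 1,2 → 1,3 → 2,3 → 3,3, total weight = 16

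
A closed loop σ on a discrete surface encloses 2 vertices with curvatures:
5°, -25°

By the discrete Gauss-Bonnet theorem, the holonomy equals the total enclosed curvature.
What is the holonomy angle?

Holonomy = total enclosed curvature = 5° + (-25°) = -20°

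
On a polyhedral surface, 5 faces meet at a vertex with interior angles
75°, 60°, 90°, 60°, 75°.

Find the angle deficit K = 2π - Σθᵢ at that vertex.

Sum of angles = 360°. K = 360° - 360° = 0° = 0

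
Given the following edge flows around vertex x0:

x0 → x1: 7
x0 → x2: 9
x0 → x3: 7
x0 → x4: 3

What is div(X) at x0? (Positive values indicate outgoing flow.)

Divergence = sum of outgoing flows = 7 + 9 + 7 + 3 = 26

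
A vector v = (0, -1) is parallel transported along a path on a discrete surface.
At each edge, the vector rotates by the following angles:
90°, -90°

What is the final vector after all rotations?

Total rotation: 90° + (-90°) = 0°. Final vector: (0, -1)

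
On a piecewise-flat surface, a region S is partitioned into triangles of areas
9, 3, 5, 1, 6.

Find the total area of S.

9 + 3 + 5 + 1 + 6 = 24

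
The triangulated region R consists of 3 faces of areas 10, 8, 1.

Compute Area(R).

10 + 8 + 1 = 19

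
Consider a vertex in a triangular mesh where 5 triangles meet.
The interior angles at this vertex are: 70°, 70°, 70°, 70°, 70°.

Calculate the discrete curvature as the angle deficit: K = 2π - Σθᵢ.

Sum of angles = 350°. K = 360° - 350° = 10° = π/18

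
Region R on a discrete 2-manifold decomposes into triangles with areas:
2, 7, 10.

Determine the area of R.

2 + 7 + 10 = 19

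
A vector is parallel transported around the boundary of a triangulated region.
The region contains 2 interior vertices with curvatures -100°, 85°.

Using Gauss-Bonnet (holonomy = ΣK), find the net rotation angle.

Holonomy = total enclosed curvature = (-100°) + 85° = -15°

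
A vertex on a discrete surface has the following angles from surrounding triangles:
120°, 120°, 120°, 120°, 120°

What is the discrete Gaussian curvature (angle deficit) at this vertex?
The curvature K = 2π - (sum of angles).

Sum of angles = 600°. K = 360° - 600° = -240° = -4π/3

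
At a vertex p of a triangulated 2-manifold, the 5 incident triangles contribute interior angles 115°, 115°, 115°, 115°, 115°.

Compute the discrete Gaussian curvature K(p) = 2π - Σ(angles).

Sum of angles = 575°. K = 360° - 575° = -215°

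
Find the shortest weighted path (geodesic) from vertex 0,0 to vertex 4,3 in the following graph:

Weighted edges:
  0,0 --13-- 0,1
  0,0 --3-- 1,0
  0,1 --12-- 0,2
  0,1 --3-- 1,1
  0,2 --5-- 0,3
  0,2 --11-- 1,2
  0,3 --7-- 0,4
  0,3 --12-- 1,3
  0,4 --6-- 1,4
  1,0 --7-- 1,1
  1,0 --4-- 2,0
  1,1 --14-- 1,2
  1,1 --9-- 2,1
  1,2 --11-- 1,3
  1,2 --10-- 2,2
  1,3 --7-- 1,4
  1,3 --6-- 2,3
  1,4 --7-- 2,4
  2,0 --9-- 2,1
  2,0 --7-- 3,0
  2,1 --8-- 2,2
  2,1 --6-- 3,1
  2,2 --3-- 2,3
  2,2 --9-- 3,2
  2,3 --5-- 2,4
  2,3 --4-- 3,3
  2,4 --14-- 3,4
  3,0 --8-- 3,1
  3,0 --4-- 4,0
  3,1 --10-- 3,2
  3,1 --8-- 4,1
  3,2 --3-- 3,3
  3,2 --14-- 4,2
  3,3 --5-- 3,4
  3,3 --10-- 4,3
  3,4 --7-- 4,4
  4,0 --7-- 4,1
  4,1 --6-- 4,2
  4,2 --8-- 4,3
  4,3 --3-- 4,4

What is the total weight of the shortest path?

Shortest path: 0,0 → 1,0 → 2,0 → 3,0 → 4,0 → 4,1 → 4,2 → 4,3, total weight = 39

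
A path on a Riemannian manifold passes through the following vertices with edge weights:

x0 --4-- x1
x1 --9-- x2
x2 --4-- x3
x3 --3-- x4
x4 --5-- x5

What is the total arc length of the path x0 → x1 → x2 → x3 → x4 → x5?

Arc length = 4 + 9 + 4 + 3 + 5 = 25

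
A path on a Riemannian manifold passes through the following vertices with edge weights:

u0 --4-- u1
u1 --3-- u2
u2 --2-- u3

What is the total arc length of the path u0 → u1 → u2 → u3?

Arc length = 4 + 3 + 2 = 9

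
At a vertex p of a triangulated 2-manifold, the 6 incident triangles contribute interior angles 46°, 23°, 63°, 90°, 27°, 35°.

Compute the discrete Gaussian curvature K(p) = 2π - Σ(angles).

Sum of angles = 284°. K = 360° - 284° = 76° = 19π/45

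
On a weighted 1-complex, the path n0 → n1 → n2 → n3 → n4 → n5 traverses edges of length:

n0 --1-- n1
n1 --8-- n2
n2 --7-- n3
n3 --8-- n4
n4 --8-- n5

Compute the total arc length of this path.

Arc length = 1 + 8 + 7 + 8 + 8 = 32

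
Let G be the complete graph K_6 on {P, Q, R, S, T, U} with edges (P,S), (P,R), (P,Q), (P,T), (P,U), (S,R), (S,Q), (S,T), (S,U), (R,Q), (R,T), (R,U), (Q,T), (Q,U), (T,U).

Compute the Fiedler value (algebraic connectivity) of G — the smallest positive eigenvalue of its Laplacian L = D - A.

For the complete graph K_n, L = nI − J (J = all-ones matrix). J has eigenvalues n (once, eigenvector 𝟙) and 0 (multiplicity n−1), so L has eigenvalues 0 (once) and n (multiplicity n−1). Here n = 6: eigenvalue 0 once and 6 with multiplicity 5.
Laplacian eigenvalues: [0.0, 6.0, 6.0, 6.0, 6.0, 6.0]. Algebraic connectivity (smallest non-zero eigenvalue) = 6.0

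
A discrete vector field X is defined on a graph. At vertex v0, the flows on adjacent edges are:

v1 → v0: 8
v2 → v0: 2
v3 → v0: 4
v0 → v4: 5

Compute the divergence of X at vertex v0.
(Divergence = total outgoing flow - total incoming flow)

Divergence = sum of outgoing flows = (-8) + (-2) + (-4) + 5 = -9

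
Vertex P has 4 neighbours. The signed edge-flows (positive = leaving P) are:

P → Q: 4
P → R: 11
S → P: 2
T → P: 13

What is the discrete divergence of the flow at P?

Divergence = sum of outgoing flows = 4 + 11 + (-2) + (-13) = 0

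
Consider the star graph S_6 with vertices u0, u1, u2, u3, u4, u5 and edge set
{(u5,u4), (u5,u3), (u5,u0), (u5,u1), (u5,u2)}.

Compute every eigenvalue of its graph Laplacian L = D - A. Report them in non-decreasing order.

The star S_6 is the complete bipartite graph K_{1,5} (one hub of degree 5, 5 leaves of degree 1). The Laplacian spectrum of K_{p,q} is 0, p (multiplicity q−1), q (multiplicity p−1), p+q. With p = 1, q = 5: 0 once, 1 with multiplicity 4, and 6 once. (Check: trace L = sum of degrees = 10 = 4·1 + 6.)
Laplacian eigenvalues (increasing order): [0.0, 1.0, 1.0, 1.0, 1.0, 6.0]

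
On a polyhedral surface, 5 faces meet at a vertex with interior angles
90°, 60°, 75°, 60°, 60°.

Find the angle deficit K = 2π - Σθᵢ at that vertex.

Sum of angles = 345°. K = 360° - 345° = 15°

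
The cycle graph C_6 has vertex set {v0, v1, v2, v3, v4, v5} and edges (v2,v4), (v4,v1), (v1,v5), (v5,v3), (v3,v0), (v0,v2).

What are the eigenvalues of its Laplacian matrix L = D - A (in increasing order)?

The cycle graph C_n has Laplacian eigenvalues λ_k = 2 − 2cos(2πk/n), k = 0, 1, …, n−1. Here n = 6:
k=0: 2 − 2cos(0) = 0.0; k=1: 2 − 2cos(π/3) = 1.0; k=2: 2 − 2cos(2π/3) = 3.0; k=3: 2 − 2cos(π) = 4.0; k=4: 2 − 2cos(4π/3) = 3.0; k=5: 2 − 2cos(5π/3) = 1.0.
Laplacian eigenvalues (increasing order): [0.0, 1.0, 1.0, 3.0, 3.0, 4.0]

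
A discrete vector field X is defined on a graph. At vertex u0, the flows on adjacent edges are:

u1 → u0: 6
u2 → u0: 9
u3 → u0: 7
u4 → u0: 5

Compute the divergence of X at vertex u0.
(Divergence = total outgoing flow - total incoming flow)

Divergence = sum of outgoing flows = (-6) + (-9) + (-7) + (-5) = -27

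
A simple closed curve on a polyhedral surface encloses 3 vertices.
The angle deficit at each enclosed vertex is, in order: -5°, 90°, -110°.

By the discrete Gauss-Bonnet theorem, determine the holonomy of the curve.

Holonomy = total enclosed curvature = (-5°) + 90° + (-110°) = -25°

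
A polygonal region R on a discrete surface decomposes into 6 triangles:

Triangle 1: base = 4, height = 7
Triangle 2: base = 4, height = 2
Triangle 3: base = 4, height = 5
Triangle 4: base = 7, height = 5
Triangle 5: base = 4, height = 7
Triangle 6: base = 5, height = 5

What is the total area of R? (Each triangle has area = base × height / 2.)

(1/2)×4×7 + (1/2)×4×2 + (1/2)×4×5 + (1/2)×7×5 + (1/2)×4×7 + (1/2)×5×5 = 72.0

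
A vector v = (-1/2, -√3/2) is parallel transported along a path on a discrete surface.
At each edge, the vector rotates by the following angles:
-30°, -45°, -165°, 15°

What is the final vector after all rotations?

Total rotation: (-30°) + (-45°) + (-165°) + 15° = -225° ≡ 135° (mod 360°). Final vector: (0.9659, 0.2588)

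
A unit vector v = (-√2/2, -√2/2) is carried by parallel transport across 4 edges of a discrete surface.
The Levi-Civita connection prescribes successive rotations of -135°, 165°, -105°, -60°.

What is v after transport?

Total rotation: (-135°) + 165° + (-105°) + (-60°) = -135°. Final vector: (0, 1)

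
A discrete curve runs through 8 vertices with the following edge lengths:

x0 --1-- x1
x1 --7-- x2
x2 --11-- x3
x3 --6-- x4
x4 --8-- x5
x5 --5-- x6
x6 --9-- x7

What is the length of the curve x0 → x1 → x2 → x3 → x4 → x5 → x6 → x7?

Arc length = 1 + 7 + 11 + 6 + 8 + 5 + 9 = 47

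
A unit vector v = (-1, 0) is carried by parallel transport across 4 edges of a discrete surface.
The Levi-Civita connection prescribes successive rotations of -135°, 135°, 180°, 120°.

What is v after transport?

Total rotation: (-135°) + 135° + 180° + 120° = 300° ≡ -60° (mod 360°). Final vector: (-0.5000, 0.8660)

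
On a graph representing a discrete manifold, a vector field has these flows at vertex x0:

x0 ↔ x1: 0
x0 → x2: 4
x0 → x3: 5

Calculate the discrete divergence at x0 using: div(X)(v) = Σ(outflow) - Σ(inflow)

Divergence = sum of outgoing flows = 0 + 4 + 5 = 9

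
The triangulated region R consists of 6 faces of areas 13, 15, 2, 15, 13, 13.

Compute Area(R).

13 + 15 + 2 + 15 + 13 + 13 = 71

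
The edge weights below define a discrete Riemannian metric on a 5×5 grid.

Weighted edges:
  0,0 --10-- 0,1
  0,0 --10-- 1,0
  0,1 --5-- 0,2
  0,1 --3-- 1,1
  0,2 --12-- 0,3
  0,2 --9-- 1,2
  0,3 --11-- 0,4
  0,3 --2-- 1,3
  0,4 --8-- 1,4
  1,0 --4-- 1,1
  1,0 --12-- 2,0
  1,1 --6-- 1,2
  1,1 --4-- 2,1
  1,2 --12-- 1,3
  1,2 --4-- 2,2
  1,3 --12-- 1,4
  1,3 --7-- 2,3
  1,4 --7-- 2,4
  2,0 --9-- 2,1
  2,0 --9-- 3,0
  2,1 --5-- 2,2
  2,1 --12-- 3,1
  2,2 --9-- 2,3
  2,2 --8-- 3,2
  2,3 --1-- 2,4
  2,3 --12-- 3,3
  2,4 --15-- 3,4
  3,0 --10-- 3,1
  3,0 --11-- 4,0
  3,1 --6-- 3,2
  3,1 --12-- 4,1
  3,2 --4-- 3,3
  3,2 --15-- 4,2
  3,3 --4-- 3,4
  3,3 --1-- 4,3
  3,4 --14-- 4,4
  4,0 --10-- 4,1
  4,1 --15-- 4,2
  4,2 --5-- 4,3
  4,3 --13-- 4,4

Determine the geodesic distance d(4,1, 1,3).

Shortest path: 4,1 → 4,2 → 4,3 → 3,3 → 2,3 → 1,3, total weight = 40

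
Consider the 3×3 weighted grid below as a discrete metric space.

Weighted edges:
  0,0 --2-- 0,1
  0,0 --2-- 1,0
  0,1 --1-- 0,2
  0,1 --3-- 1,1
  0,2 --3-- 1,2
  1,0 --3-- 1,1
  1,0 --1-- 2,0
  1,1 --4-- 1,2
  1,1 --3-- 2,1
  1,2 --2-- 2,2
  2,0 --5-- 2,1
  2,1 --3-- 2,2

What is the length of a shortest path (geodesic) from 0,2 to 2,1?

Shortest path: 0,2 → 0,1 → 1,1 → 2,1, total weight = 7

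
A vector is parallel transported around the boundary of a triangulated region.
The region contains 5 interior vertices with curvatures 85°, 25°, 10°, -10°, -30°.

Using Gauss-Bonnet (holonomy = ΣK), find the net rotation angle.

Holonomy = total enclosed curvature = 85° + 25° + 10° + (-10°) + (-30°) = 80°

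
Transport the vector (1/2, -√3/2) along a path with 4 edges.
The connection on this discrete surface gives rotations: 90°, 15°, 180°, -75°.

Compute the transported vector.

Total rotation: 90° + 15° + 180° + (-75°) = 210° ≡ -150° (mod 360°). Final vector: (-0.8660, 0.5000)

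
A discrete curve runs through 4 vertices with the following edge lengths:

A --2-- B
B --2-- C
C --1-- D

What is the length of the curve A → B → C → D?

Arc length = 2 + 2 + 1 = 5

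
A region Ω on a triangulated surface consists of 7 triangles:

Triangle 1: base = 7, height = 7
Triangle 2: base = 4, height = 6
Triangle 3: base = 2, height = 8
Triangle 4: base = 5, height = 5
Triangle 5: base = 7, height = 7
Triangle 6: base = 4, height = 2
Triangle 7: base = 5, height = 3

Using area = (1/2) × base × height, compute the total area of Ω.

(1/2)×7×7 + (1/2)×4×6 + (1/2)×2×8 + (1/2)×5×5 + (1/2)×7×7 + (1/2)×4×2 + (1/2)×5×3 = 93.0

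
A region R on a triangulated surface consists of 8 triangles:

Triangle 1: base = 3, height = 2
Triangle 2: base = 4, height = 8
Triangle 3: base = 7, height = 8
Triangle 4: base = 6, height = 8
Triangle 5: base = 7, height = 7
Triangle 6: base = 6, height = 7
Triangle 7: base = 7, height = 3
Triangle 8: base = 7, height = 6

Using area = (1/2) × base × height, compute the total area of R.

(1/2)×3×2 + (1/2)×4×8 + (1/2)×7×8 + (1/2)×6×8 + (1/2)×7×7 + (1/2)×6×7 + (1/2)×7×3 + (1/2)×7×6 = 148.0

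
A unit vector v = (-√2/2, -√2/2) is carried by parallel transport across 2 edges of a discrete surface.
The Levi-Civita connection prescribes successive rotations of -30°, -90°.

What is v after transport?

Total rotation: (-30°) + (-90°) = -120°. Final vector: (-0.2588, 0.9659)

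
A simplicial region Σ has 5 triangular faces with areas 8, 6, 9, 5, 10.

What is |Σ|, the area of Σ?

8 + 6 + 9 + 5 + 10 = 38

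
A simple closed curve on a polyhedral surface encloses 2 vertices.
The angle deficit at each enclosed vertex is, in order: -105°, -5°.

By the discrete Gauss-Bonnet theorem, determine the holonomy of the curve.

Holonomy = total enclosed curvature = (-105°) + (-5°) = -110°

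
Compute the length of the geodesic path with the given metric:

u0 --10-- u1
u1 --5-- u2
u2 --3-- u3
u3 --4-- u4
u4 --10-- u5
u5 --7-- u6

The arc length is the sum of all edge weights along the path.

Arc length = 10 + 5 + 3 + 4 + 10 + 7 = 39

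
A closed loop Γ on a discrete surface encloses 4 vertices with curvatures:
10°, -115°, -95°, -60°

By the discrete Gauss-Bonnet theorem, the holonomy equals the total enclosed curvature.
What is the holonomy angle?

Holonomy = total enclosed curvature = 10° + (-115°) + (-95°) + (-60°) = -260°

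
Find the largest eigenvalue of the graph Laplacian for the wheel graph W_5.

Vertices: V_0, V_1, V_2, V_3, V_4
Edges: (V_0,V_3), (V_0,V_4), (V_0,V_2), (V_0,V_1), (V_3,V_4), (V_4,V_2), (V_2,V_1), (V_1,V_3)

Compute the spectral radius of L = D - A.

The wheel W_5 is the join K_1 ∨ C_4 (a hub joined to every vertex of a cycle of length 4). For a join G ∨ H (G on p vertices, H on q vertices) the Laplacian spectrum is 0, p+q, the eigenvalues of L(G) other than one 0 each shifted by +q, and the eigenvalues of L(H) other than one 0 each shifted by +p. With G = K_1 (p = 1, nothing left after dropping its 0) and H = C_4 (q = 4, eigenvalues 2 − 2cos(2πk/4), k = 0, …, 3; drop k = 0), the spectrum of W_5 is 0, 5, and 1 + (2 − 2cos(2πk/4)) = 3 − 2cos(2πk/4) for k = 1, …, 3:
k=1: 3 − 2cos(π/2) = 3.0; k=2: 3 − 2cos(π) = 5.0; k=3: 3 − 2cos(3π/2) = 3.0.
Laplacian eigenvalues: [0.0, 3.0, 3.0, 5.0, 5.0]. Largest eigenvalue (spectral radius) = 5.0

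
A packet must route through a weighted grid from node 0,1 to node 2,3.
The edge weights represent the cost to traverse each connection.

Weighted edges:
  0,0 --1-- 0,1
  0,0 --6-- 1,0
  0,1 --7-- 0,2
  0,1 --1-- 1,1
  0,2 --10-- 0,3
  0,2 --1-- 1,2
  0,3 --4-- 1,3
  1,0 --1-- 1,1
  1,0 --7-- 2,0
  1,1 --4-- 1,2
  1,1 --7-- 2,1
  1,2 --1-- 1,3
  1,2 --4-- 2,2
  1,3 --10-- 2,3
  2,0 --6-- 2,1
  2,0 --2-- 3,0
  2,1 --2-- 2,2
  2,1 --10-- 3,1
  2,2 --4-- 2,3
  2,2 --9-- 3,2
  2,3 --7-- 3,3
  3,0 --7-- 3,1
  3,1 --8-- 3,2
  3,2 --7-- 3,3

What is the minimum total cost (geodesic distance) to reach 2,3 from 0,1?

Shortest path: 0,1 → 1,1 → 1,2 → 2,2 → 2,3, total weight = 13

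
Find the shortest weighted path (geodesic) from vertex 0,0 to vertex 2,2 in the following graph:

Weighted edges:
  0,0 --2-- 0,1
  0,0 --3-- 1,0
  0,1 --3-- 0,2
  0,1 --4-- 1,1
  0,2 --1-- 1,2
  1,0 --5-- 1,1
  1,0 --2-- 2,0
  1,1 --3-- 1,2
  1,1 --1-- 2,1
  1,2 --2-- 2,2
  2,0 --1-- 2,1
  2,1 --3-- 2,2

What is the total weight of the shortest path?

Shortest path: 0,0 → 0,1 → 0,2 → 1,2 → 2,2, total weight = 8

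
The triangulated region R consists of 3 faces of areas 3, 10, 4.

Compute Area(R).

3 + 10 + 4 = 17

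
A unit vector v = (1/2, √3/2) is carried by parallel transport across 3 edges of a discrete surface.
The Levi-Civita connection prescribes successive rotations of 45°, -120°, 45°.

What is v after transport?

Total rotation: 45° + (-120°) + 45° = -30°. Final vector: (0.8660, 0.5000)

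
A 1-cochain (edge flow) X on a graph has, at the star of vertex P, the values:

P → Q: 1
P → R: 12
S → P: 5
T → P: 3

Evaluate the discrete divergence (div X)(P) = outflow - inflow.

Divergence = sum of outgoing flows = 1 + 12 + (-5) + (-3) = 5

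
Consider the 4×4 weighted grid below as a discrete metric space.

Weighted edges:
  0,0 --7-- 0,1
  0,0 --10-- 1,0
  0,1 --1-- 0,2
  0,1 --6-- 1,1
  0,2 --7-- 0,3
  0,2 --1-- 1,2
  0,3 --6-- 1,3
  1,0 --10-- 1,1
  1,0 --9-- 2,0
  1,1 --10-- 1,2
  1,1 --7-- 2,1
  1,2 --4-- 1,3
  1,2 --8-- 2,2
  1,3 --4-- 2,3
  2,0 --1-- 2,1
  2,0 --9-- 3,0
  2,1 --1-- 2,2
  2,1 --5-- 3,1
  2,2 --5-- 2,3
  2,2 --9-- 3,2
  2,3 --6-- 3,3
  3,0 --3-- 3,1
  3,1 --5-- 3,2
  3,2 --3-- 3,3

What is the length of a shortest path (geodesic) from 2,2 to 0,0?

Shortest path: 2,2 → 1,2 → 0,2 → 0,1 → 0,0, total weight = 17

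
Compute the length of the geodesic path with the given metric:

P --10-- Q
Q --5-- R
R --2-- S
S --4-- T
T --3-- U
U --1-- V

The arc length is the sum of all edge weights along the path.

Arc length = 10 + 5 + 2 + 4 + 3 + 1 = 25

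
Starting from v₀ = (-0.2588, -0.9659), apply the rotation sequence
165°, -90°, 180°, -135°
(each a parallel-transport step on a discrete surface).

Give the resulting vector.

Total rotation: 165° + (-90°) + 180° + (-135°) = 120°. Final vector: (0.9659, 0.2588)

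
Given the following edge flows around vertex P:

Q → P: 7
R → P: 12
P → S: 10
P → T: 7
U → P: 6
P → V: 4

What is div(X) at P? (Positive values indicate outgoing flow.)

Divergence = sum of outgoing flows = (-7) + (-12) + 10 + 7 + (-6) + 4 = -4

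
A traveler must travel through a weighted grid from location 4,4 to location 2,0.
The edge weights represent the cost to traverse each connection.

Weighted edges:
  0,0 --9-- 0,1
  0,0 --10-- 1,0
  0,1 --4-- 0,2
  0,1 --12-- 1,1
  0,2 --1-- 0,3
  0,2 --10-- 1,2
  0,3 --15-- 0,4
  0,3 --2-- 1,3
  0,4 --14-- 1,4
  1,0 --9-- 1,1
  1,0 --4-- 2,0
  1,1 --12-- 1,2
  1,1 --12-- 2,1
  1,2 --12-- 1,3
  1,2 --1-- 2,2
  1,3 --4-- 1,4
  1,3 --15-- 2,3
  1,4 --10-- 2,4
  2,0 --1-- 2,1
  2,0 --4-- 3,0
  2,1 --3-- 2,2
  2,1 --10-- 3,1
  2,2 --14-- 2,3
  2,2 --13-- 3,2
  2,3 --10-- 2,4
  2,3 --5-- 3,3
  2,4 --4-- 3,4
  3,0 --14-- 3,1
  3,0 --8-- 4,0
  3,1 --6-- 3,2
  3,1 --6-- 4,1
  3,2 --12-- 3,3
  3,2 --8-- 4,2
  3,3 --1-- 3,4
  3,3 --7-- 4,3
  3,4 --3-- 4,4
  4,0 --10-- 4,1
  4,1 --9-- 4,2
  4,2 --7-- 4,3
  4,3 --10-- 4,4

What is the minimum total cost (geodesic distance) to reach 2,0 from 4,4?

Shortest path: 4,4 → 3,4 → 3,3 → 2,3 → 2,2 → 2,1 → 2,0, total weight = 27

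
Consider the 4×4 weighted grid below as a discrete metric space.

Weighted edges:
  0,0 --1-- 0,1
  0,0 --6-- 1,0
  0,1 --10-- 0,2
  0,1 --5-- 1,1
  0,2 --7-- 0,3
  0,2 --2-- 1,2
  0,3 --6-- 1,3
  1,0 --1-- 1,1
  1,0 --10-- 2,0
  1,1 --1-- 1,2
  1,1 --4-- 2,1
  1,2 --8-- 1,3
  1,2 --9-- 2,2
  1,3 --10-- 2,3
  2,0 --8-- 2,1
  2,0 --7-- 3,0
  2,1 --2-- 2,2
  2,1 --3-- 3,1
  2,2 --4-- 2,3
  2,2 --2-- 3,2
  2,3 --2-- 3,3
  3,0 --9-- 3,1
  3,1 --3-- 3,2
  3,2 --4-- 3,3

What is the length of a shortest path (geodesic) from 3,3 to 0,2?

Shortest path: 3,3 → 2,3 → 2,2 → 2,1 → 1,1 → 1,2 → 0,2, total weight = 15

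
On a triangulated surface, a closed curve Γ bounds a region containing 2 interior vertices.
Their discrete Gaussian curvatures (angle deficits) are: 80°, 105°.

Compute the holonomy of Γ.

Holonomy = total enclosed curvature = 80° + 105° = 185°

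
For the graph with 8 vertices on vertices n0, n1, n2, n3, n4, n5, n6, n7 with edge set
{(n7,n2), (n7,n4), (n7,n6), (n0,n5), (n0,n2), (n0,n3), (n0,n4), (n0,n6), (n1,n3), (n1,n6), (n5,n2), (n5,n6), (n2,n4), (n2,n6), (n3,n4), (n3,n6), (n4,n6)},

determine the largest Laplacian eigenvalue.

Degrees: deg(n0) = 5, deg(n1) = 2, deg(n2) = 5, deg(n3) = 4, deg(n4) = 5, deg(n5) = 3, deg(n6) = 7, deg(n7) = 3.
L = D − A with rows/columns ordered (n0, n1, n2, n3, n4, n5, n6, n7):
  [ 5,  0, -1, -1, -1, -1, -1,  0]
  [ 0,  2,  0, -1,  0,  0, -1,  0]
  [-1,  0,  5,  0, -1, -1, -1, -1]
  [-1, -1,  0,  4, -1,  0, -1,  0]
  [-1,  0, -1, -1,  5,  0, -1, -1]
  [-1,  0, -1,  0,  0,  3, -1,  0]
  [-1, -1, -1, -1, -1, -1,  7, -1]
  [ 0,  0, -1,  0, -1,  0, -1,  3]
Characteristic polynomial: det(λI − L) = λ(λ² − 7λ + 9)(λ² − 9λ + 17)(λ² − 10λ + 23)(λ − 8).
Roots: λ = 0; (λ² − 7λ + 9) = 0 ⇒ λ = (7 ± √13)/2 ≈ 1.6972, 5.3028; (λ² − 9λ + 17) = 0 ⇒ λ = (9 ± √13)/2 ≈ 2.6972, 6.3028; (λ² − 10λ + 23) = 0 ⇒ λ = 5 ± √2 ≈ 3.5858, 6.4142; (λ − 8) = 0 ⇒ λ = 8.
(Check: the roots sum (with multiplicity) to 34, matching trace L = Σdeg = 2·17 = 34.)
Laplacian eigenvalues: [0.0, 1.6972, 2.6972, 3.5858, 5.3028, 6.3028, 6.4142, 8.0]. Largest eigenvalue (spectral radius) = 8.0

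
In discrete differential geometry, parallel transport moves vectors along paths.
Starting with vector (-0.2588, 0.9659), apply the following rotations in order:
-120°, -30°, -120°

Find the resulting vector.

Total rotation: (-120°) + (-30°) + (-120°) = -270° ≡ 90° (mod 360°). Final vector: (-0.9659, -0.2588)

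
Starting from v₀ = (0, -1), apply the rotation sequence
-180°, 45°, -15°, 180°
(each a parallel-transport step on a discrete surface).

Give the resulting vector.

Total rotation: (-180°) + 45° + (-15°) + 180° = 30°. Final vector: (0.5000, -0.8660)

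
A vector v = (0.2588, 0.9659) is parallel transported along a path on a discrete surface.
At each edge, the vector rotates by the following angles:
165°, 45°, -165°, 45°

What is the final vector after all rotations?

Total rotation: 165° + 45° + (-165°) + 45° = 90°. Final vector: (-0.9659, 0.2588)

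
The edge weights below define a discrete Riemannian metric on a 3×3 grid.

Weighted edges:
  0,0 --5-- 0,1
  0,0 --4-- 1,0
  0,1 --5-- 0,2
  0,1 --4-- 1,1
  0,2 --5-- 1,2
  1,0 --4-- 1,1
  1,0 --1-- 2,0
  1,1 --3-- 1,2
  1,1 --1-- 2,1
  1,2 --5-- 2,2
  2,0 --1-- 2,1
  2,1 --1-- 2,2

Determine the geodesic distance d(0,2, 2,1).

Shortest path: 0,2 → 1,2 → 1,1 → 2,1, total weight = 9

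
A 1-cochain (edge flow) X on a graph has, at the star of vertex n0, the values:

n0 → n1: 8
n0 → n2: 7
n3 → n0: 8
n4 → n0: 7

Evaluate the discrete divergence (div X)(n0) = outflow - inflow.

Divergence = sum of outgoing flows = 8 + 7 + (-8) + (-7) = 0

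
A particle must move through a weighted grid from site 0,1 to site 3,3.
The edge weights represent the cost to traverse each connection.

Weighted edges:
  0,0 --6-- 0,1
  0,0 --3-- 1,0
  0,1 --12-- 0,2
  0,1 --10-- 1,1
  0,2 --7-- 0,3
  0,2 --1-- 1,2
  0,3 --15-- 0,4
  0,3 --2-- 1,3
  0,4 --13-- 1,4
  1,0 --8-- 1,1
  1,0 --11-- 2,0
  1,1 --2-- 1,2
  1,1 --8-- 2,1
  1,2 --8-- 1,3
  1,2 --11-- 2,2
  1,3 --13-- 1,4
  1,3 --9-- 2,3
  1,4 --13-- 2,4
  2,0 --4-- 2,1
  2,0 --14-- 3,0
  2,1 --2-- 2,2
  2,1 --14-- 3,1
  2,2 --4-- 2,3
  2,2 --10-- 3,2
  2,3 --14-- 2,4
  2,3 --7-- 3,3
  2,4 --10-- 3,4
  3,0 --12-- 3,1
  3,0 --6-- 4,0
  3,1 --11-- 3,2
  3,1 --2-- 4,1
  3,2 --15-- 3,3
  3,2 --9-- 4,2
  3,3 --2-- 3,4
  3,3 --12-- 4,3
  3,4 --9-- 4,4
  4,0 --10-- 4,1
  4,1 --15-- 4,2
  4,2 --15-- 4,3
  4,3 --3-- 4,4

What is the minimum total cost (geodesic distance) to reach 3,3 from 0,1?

Shortest path: 0,1 → 1,1 → 2,1 → 2,2 → 2,3 → 3,3, total weight = 31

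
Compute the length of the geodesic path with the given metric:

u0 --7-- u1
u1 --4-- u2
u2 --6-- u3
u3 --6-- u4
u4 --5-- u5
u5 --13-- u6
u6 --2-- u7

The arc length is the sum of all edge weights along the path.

Arc length = 7 + 4 + 6 + 6 + 5 + 13 + 2 = 43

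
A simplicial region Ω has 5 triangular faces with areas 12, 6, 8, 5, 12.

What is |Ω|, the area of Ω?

12 + 6 + 8 + 5 + 12 = 43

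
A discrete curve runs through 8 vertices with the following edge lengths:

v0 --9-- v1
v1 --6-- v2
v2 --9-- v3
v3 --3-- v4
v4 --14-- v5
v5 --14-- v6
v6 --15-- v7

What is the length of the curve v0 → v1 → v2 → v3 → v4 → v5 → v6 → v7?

Arc length = 9 + 6 + 9 + 3 + 14 + 14 + 15 = 70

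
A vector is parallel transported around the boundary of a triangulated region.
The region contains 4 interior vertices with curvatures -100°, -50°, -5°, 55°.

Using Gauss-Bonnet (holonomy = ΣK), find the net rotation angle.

Holonomy = total enclosed curvature = (-100°) + (-50°) + (-5°) + 55° = -100°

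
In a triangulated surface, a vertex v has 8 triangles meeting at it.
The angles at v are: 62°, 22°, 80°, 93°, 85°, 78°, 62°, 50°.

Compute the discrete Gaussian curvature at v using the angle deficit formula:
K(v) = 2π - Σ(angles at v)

Sum of angles = 532°. K = 360° - 532° = -172° = -43π/45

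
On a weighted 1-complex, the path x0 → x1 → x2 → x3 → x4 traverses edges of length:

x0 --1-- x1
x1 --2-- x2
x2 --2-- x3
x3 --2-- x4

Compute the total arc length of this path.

Arc length = 1 + 2 + 2 + 2 = 7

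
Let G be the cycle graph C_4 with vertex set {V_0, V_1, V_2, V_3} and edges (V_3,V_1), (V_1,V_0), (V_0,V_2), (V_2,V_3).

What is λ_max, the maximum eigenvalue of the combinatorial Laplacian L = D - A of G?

The cycle graph C_n has Laplacian eigenvalues λ_k = 2 − 2cos(2πk/n), k = 0, 1, …, n−1. Here n = 4:
k=0: 2 − 2cos(0) = 0.0; k=1: 2 − 2cos(π/2) = 2.0; k=2: 2 − 2cos(π) = 4.0; k=3: 2 − 2cos(3π/2) = 2.0.
Laplacian eigenvalues: [0.0, 2.0, 2.0, 4.0]. Largest eigenvalue (spectral radius) = 4.0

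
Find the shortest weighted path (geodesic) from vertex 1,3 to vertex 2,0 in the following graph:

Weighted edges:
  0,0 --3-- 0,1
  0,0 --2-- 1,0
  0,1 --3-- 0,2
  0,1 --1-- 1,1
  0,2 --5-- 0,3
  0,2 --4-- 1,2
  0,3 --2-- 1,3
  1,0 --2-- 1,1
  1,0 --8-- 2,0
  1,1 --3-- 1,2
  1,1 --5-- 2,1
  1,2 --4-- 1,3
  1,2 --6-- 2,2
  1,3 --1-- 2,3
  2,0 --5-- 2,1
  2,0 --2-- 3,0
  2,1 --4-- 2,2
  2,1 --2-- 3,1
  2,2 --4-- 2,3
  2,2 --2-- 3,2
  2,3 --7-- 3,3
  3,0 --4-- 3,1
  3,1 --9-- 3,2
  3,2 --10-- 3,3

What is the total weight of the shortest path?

Shortest path: 1,3 → 2,3 → 2,2 → 2,1 → 2,0, total weight = 14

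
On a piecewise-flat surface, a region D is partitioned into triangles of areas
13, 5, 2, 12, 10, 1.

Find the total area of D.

13 + 5 + 2 + 12 + 10 + 1 = 43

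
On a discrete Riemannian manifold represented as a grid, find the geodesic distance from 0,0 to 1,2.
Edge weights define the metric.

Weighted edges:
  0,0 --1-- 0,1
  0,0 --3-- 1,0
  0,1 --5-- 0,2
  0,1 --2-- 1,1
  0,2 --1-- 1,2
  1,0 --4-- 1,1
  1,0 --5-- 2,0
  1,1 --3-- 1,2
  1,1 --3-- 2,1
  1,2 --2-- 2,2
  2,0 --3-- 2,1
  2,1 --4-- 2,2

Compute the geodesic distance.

Shortest path: 0,0 → 0,1 → 1,1 → 1,2, total weight = 6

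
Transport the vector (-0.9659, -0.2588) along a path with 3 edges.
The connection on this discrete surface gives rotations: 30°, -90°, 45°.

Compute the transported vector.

Total rotation: 30° + (-90°) + 45° = -15°. Final vector: (-1, 0)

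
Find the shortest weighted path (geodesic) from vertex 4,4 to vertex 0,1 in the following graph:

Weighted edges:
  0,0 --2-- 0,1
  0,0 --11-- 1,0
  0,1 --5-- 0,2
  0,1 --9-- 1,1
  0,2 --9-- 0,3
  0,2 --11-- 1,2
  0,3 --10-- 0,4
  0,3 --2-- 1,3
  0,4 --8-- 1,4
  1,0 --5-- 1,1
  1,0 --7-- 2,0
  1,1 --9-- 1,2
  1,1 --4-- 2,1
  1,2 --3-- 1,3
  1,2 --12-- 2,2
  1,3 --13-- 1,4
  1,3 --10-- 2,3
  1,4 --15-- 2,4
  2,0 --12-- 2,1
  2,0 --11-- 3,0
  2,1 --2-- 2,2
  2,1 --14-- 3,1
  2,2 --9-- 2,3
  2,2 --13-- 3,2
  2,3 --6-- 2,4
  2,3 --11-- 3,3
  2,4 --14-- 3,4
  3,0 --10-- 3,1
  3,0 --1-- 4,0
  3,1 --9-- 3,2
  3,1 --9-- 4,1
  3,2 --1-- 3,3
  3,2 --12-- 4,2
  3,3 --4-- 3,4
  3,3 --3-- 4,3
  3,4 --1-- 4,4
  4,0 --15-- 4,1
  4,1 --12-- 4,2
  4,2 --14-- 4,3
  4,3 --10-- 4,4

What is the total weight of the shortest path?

Shortest path: 4,4 → 3,4 → 3,3 → 3,2 → 2,2 → 2,1 → 1,1 → 0,1, total weight = 34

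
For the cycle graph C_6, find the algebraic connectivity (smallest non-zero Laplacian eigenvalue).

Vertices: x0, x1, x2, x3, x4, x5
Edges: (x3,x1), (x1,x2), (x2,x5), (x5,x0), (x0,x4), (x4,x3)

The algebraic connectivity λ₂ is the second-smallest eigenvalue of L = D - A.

The cycle graph C_n has Laplacian eigenvalues λ_k = 2 − 2cos(2πk/n), k = 0, 1, …, n−1. Here n = 6:
k=0: 2 − 2cos(0) = 0.0; k=1: 2 − 2cos(π/3) = 1.0; k=2: 2 − 2cos(2π/3) = 3.0; k=3: 2 − 2cos(π) = 4.0; k=4: 2 − 2cos(4π/3) = 3.0; k=5: 2 − 2cos(5π/3) = 1.0.
Laplacian eigenvalues: [0.0, 1.0, 1.0, 3.0, 3.0, 4.0]. Algebraic connectivity (smallest non-zero eigenvalue) = 1.0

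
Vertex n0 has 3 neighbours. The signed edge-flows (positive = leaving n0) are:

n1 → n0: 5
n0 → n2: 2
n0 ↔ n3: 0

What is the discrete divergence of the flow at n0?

Divergence = sum of outgoing flows = (-5) + 2 + 0 = -3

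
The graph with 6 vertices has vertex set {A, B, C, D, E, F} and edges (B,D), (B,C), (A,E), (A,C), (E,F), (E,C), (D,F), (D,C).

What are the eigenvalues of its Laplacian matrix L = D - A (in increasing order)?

Degrees: deg(A) = 2, deg(B) = 2, deg(C) = 4, deg(D) = 3, deg(E) = 3, deg(F) = 2.
L = D − A with rows/columns ordered (A, B, C, D, E, F):
  [ 2,  0, -1,  0, -1,  0]
  [ 0,  2, -1, -1,  0,  0]
  [-1, -1,  4, -1, -1,  0]
  [ 0, -1, -1,  3,  0, -1]
  [-1,  0, -1,  0,  3, -1]
  [ 0,  0,  0, -1, -1,  2]
Characteristic polynomial: det(λI − L) = λ(λ² − 5λ + 5)(λ² − 7λ + 9)(λ − 4).
Roots: λ = 0; (λ² − 5λ + 5) = 0 ⇒ λ = (5 ± √5)/2 ≈ 1.382, 3.618; (λ² − 7λ + 9) = 0 ⇒ λ = (7 ± √13)/2 ≈ 1.6972, 5.3028; (λ − 4) = 0 ⇒ λ = 4.
(Check: the roots sum (with multiplicity) to 16, matching trace L = Σdeg = 2·8 = 16.)
Laplacian eigenvalues (increasing order): [0.0, 1.382, 1.6972, 3.618, 4.0, 5.3028]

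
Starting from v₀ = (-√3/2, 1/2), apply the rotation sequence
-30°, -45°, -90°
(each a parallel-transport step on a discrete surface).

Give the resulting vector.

Total rotation: (-30°) + (-45°) + (-90°) = -165°. Final vector: (0.9659, -0.2588)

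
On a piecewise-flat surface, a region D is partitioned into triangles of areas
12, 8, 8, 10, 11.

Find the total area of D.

12 + 8 + 8 + 10 + 11 = 49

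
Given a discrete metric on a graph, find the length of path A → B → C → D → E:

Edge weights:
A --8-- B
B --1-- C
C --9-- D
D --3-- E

Arc length = 8 + 1 + 9 + 3 = 21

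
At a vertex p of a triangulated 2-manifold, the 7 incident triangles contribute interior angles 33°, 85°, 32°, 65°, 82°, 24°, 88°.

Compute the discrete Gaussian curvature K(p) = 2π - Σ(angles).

Sum of angles = 409°. K = 360° - 409° = -49° = -49π/180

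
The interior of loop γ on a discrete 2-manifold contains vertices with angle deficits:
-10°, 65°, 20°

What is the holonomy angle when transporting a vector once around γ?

Holonomy = total enclosed curvature = (-10°) + 65° + 20° = 75°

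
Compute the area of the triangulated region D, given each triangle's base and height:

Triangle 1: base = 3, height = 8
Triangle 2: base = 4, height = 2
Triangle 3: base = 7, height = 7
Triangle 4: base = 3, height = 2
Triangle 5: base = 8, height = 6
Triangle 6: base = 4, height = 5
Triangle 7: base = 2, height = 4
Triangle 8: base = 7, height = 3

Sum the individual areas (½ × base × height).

(1/2)×3×8 + (1/2)×4×2 + (1/2)×7×7 + (1/2)×3×2 + (1/2)×8×6 + (1/2)×4×5 + (1/2)×2×4 + (1/2)×7×3 = 92.0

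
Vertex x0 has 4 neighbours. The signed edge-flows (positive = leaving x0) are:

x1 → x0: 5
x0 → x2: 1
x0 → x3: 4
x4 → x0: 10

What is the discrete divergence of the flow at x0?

Divergence = sum of outgoing flows = (-5) + 1 + 4 + (-10) = -10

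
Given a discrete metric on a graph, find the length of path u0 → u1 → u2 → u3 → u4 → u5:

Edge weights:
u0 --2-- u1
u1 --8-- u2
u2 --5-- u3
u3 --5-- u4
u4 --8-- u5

Arc length = 2 + 8 + 5 + 5 + 8 = 28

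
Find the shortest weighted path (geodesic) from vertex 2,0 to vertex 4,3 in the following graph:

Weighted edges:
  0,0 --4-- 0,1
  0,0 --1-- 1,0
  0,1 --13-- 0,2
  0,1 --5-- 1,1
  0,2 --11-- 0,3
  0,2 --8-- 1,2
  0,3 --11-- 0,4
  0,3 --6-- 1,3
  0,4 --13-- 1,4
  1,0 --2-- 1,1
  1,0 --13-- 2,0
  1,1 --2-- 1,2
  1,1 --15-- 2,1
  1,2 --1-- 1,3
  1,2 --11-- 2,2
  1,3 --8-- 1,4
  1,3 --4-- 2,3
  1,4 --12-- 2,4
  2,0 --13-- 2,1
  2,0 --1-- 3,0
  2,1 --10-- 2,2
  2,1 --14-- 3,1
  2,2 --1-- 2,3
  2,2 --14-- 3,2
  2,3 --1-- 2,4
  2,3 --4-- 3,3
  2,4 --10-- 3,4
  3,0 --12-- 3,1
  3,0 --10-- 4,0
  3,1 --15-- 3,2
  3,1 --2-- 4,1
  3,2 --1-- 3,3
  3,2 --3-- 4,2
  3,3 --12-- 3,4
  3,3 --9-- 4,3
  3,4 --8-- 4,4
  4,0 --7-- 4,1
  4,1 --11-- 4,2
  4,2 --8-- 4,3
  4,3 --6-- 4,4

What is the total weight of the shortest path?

Shortest path: 2,0 → 3,0 → 3,1 → 4,1 → 4,2 → 4,3, total weight = 34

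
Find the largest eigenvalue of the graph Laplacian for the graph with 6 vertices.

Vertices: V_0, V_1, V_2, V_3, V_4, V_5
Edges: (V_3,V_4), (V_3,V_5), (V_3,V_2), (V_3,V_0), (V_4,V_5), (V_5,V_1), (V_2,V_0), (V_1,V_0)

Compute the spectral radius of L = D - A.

Degrees: deg(V_0) = 3, deg(V_1) = 2, deg(V_2) = 2, deg(V_3) = 4, deg(V_4) = 2, deg(V_5) = 3.
L = D − A with rows/columns ordered (V_0, V_1, V_2, V_3, V_4, V_5):
  [ 3, -1, -1, -1,  0,  0]
  [-1,  2,  0,  0,  0, -1]
  [-1,  0,  2, -1,  0,  0]
  [-1,  0, -1,  4, -1, -1]
  [ 0,  0,  0, -1,  2, -1]
  [ 0, -1,  0, -1, -1,  3]
Characteristic polynomial: det(λI − L) = λ(λ² − 5λ + 5)(λ² − 7λ + 9)(λ − 4).
Roots: λ = 0; (λ² − 5λ + 5) = 0 ⇒ λ = (5 ± √5)/2 ≈ 1.382, 3.618; (λ² − 7λ + 9) = 0 ⇒ λ = (7 ± √13)/2 ≈ 1.6972, 5.3028; (λ − 4) = 0 ⇒ λ = 4.
(Check: the roots sum (with multiplicity) to 16, matching trace L = Σdeg = 2·8 = 16.)
Laplacian eigenvalues: [0.0, 1.382, 1.6972, 3.618, 4.0, 5.3028]. Largest eigenvalue (spectral radius) = 5.3028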